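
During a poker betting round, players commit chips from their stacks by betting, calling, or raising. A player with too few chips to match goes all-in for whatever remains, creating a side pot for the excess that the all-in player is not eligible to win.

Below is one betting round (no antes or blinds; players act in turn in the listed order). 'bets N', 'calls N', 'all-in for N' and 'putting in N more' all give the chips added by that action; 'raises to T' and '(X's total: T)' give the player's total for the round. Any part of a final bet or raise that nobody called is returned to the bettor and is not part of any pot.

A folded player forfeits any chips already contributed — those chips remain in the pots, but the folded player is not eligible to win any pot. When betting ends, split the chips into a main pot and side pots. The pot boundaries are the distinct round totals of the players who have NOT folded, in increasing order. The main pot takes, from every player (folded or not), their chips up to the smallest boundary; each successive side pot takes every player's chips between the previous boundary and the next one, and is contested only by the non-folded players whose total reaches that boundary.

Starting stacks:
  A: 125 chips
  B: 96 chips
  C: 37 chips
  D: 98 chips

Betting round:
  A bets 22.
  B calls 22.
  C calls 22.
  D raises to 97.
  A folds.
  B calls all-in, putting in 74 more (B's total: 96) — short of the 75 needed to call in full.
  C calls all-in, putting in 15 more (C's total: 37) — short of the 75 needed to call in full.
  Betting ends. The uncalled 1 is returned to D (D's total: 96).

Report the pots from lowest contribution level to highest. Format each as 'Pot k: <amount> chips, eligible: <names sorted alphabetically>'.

Contributions (after 1 returned to D): A=22, B=96, C=37, D=96
Folded: A
Pot levels (distinct totals of non-folded players): 37, 96
Layer 1-37: A 22 + B 37 + C 37 + D 37 = 133 chips; eligible B, C, D
Layer 38-96: 59 each from B, D = 59*2 = 118 chips; eligible B, D

Pot 1: 133 chips, eligible: B, C, D
Pot 2: 118 chips, eligible: B, D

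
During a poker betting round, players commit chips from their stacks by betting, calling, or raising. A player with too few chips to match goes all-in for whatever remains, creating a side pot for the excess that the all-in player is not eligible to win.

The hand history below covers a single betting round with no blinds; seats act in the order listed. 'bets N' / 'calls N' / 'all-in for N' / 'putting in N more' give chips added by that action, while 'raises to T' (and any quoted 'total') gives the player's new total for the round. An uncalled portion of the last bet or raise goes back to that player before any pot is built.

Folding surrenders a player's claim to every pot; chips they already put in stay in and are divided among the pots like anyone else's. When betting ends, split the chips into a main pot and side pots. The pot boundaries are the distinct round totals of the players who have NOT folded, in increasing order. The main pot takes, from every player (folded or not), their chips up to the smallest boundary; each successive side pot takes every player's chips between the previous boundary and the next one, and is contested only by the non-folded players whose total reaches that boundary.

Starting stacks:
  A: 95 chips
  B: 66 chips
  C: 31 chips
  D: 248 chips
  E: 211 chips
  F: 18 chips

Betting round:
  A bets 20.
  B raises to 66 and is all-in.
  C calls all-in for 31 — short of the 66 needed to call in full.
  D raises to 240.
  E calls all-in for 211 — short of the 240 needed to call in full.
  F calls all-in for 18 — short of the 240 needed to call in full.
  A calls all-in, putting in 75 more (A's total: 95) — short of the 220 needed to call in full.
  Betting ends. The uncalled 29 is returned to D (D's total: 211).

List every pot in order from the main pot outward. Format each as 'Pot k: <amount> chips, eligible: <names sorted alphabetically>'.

Contributions (after 29 returned to D): A=95, B=66, C=31, D=211, E=211, F=18
Pot levels (distinct totals of non-folded players): 18, 31, 66, 95, 211
Layer 1-18: 18 each from A, B, C, D, E, F = 18*6 = 108 chips; eligible A, B, C, D, E, F
Layer 19-31: 13 each from A, B, C, D, E = 13*5 = 65 chips; eligible A, B, C, D, E
Layer 32-66: 35 each from A, B, D, E = 35*4 = 140 chips; eligible A, B, D, E
Layer 67-95: 29 each from A, D, E = 29*3 = 87 chips; eligible A, D, E
Layer 96-211: 116 each from D, E = 116*2 = 232 chips; eligible D, E

Pot 1: 108 chips, eligible: A, B, C, D, E, F
Pot 2: 65 chips, eligible: A, B, C, D, E
Pot 3: 140 chips, eligible: A, B, D, E
Pot 4: 87 chips, eligible: A, D, E
Pot 5: 232 chips, eligible: D, E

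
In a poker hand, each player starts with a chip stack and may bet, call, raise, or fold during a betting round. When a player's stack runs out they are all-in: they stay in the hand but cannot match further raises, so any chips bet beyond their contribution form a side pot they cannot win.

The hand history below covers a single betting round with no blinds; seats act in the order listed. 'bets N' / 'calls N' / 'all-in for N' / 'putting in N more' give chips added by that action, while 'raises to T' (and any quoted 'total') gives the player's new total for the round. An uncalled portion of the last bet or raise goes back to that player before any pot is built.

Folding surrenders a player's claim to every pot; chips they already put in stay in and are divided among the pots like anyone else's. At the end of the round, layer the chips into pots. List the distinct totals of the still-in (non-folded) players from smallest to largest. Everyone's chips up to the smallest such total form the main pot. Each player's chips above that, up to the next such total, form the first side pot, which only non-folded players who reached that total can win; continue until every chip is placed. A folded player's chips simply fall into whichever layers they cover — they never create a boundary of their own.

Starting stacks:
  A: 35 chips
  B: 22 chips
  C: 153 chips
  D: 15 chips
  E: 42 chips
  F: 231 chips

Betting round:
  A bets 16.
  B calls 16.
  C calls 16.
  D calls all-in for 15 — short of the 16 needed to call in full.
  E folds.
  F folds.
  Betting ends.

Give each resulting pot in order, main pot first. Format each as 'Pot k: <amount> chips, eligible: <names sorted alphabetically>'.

Contributions: A=16, B=16, C=16, D=15
Folded: E, F
Pot levels (distinct totals of non-folded players): 15, 16
Layer 1-15: 15 each from A, B, C, D = 15*4 = 60 chips; eligible A, B, C, D
Layer 16-16: 1 each from A, B, C = 1*3 = 3 chips; eligible A, B, C

Pot 1: 60 chips, eligible: A, B, C, D
Pot 2: 3 chips, eligible: A, B, C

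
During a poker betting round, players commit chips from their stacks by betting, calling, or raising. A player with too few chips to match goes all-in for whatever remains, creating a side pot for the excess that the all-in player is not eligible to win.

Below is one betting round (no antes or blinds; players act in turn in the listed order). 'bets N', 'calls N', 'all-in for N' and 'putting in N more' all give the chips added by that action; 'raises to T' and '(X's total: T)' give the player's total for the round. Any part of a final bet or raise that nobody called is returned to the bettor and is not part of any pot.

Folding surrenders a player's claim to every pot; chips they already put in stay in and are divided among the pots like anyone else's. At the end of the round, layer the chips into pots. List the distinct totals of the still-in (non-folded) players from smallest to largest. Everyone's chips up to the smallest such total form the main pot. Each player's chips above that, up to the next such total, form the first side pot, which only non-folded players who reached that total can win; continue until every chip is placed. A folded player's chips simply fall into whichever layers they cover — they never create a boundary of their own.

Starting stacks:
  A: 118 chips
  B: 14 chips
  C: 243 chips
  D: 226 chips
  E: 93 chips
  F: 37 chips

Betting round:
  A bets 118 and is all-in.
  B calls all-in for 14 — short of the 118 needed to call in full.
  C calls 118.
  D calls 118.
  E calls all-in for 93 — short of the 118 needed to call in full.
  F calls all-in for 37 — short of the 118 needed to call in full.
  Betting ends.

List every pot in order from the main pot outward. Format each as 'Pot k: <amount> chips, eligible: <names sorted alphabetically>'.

Contributions: A=118, B=14, C=118, D=118, E=93, F=37
Pot levels (distinct totals of non-folded players): 14, 37, 93, 118
Layer 1-14: 14 each from A, B, C, D, E, F = 14*6 = 84 chips; eligible A, B, C, D, E, F
Layer 15-37: 23 each from A, C, D, E, F = 23*5 = 115 chips; eligible A, C, D, E, F
Layer 38-93: 56 each from A, C, D, E = 56*4 = 224 chips; eligible A, C, D, E
Layer 94-118: 25 each from A, C, D = 25*3 = 75 chips; eligible A, C, D

Pot 1: 84 chips, eligible: A, B, C, D, E, F
Pot 2: 115 chips, eligible: A, C, D, E, F
Pot 3: 224 chips, eligible: A, C, D, E
Pot 4: 75 chips, eligible: A, C, D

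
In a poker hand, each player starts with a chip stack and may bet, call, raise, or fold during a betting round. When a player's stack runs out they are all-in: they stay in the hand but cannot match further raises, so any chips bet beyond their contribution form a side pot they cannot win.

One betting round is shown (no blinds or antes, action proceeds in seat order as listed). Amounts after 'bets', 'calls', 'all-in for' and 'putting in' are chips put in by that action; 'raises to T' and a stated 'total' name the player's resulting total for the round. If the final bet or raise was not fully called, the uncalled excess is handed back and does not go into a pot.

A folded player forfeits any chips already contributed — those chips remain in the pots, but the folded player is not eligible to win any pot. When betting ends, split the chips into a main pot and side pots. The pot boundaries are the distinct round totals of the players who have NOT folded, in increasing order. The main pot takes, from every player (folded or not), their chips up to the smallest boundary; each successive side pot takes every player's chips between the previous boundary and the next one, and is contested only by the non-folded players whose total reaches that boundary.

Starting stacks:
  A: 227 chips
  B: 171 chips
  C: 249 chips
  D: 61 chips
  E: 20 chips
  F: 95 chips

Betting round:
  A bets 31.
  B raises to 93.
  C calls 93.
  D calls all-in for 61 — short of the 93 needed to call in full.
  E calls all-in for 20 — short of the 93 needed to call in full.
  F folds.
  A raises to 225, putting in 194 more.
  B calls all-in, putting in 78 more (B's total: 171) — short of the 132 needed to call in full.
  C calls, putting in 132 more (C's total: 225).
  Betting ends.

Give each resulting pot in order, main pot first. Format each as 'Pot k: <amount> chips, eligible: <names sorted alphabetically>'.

Pot 1: 100 chips, eligible: A, B, C, D, E
Pot 2: 164 chips, eligible: A, B, C, D
Pot 3: 330 chips, eligible: A, B, C
Pot 4: 108 chips, eligible: A, C

Derivation:
Contributions: A=225, B=171, C=225, D=61, E=20
Folded: F
Pot levels (distinct totals of non-folded players): 20, 61, 171, 225
Layer 1-20: 20 each from A, B, C, D, E = 20*5 = 100 chips; eligible A, B, C, D, E
Layer 21-61: 41 each from A, B, C, D = 41*4 = 164 chips; eligible A, B, C, D
Layer 62-171: 110 each from A, B, C = 110*3 = 330 chips; eligible A, B, C
Layer 172-225: 54 each from A, C = 54*2 = 108 chips; eligible A, C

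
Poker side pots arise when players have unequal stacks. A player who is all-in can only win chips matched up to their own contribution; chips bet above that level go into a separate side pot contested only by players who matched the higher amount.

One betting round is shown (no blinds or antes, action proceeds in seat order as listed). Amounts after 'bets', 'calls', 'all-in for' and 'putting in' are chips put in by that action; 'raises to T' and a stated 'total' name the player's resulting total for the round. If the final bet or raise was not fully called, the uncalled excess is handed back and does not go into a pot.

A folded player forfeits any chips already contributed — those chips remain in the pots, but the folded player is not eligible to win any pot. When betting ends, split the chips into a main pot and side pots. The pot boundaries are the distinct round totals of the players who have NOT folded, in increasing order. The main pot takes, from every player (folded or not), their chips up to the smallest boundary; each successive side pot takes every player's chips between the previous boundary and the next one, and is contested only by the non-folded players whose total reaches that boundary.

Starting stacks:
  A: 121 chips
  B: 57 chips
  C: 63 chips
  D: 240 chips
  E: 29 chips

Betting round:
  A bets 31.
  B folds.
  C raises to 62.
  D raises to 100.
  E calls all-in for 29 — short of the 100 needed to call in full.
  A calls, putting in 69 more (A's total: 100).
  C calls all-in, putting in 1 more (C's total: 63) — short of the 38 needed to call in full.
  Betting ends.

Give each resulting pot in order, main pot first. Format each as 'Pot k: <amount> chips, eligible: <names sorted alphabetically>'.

Contributions: A=100, C=63, D=100, E=29
Folded: B
Pot levels (distinct totals of non-folded players): 29, 63, 100
Layer 1-29: 29 each from A, C, D, E = 29*4 = 116 chips; eligible A, C, D, E
Layer 30-63: 34 each from A, C, D = 34*3 = 102 chips; eligible A, C, D
Layer 64-100: 37 each from A, D = 37*2 = 74 chips; eligible A, D

Pot 1: 116 chips, eligible: A, C, D, E
Pot 2: 102 chips, eligible: A, C, D
Pot 3: 74 chips, eligible: A, D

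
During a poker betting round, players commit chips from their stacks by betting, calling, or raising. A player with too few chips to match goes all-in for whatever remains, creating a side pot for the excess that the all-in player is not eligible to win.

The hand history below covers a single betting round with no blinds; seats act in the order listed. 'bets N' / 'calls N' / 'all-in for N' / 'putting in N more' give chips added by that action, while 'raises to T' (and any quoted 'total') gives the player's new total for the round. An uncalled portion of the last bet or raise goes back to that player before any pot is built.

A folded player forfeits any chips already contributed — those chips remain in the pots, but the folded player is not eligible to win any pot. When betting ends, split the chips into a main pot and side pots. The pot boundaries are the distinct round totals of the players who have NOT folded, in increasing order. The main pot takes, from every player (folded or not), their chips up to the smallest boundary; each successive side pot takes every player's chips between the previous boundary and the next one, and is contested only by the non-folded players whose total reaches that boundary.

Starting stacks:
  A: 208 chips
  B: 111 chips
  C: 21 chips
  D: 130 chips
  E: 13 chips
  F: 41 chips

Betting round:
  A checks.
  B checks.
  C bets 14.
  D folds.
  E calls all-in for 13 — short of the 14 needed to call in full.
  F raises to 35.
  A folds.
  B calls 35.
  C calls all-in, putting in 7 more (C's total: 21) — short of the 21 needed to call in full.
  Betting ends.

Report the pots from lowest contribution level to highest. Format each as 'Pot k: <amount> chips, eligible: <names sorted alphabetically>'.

Pot 1: 52 chips, eligible: B, C, E, F
Pot 2: 24 chips, eligible: B, C, F
Pot 3: 28 chips, eligible: B, F

Derivation:
Contributions: B=35, C=21, E=13, F=35
Folded: A, D
Pot levels (distinct totals of non-folded players): 13, 21, 35
Layer 1-13: 13 each from B, C, E, F = 13*4 = 52 chips; eligible B, C, E, F
Layer 14-21: 8 each from B, C, F = 8*3 = 24 chips; eligible B, C, F
Layer 22-35: 14 each from B, F = 14*2 = 28 chips; eligible B, F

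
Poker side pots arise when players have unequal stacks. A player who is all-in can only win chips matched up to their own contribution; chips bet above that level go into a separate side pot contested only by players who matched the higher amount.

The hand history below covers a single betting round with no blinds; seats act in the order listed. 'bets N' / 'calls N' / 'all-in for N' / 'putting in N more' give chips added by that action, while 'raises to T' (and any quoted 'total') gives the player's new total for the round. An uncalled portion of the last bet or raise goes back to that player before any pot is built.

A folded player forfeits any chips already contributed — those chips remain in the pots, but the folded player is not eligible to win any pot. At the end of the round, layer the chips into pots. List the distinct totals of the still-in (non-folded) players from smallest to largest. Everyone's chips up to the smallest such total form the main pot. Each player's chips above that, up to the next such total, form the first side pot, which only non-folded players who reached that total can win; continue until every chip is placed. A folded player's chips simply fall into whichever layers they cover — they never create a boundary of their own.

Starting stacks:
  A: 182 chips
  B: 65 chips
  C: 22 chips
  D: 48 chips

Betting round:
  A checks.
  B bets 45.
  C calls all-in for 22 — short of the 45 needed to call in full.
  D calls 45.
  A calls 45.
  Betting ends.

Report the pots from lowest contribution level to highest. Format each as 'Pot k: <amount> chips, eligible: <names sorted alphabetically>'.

Pot 1: 88 chips, eligible: A, B, C, D
Pot 2: 69 chips, eligible: A, B, D

Derivation:
Contributions: A=45, B=45, C=22, D=45
Pot levels (distinct totals of non-folded players): 22, 45
Layer 1-22: 22 each from A, B, C, D = 22*4 = 88 chips; eligible A, B, C, D
Layer 23-45: 23 each from A, B, D = 23*3 = 69 chips; eligible A, B, D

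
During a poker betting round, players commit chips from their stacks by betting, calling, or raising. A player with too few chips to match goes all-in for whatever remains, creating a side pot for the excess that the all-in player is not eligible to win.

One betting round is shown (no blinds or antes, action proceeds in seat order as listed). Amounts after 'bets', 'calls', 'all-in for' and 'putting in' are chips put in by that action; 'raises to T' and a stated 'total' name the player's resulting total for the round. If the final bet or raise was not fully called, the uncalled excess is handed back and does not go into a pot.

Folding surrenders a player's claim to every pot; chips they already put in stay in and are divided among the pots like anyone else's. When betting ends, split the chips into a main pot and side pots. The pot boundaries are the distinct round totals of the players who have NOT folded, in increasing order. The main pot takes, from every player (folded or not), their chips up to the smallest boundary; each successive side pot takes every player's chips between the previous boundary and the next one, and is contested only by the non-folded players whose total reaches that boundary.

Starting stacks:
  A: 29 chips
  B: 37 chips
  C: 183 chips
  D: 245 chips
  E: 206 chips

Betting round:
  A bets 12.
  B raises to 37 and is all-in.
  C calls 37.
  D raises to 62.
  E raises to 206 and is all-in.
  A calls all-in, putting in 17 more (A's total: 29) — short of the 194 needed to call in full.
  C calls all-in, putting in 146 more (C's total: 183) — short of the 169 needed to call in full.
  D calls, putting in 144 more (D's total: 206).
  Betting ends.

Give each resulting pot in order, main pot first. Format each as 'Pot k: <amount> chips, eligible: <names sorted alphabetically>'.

Pot 1: 145 chips, eligible: A, B, C, D, E
Pot 2: 32 chips, eligible: B, C, D, E
Pot 3: 438 chips, eligible: C, D, E
Pot 4: 46 chips, eligible: D, E

Derivation:
Contributions: A=29, B=37, C=183, D=206, E=206
Pot levels (distinct totals of non-folded players): 29, 37, 183, 206
Layer 1-29: 29 each from A, B, C, D, E = 29*5 = 145 chips; eligible A, B, C, D, E
Layer 30-37: 8 each from B, C, D, E = 8*4 = 32 chips; eligible B, C, D, E
Layer 38-183: 146 each from C, D, E = 146*3 = 438 chips; eligible C, D, E
Layer 184-206: 23 each from D, E = 23*2 = 46 chips; eligible D, E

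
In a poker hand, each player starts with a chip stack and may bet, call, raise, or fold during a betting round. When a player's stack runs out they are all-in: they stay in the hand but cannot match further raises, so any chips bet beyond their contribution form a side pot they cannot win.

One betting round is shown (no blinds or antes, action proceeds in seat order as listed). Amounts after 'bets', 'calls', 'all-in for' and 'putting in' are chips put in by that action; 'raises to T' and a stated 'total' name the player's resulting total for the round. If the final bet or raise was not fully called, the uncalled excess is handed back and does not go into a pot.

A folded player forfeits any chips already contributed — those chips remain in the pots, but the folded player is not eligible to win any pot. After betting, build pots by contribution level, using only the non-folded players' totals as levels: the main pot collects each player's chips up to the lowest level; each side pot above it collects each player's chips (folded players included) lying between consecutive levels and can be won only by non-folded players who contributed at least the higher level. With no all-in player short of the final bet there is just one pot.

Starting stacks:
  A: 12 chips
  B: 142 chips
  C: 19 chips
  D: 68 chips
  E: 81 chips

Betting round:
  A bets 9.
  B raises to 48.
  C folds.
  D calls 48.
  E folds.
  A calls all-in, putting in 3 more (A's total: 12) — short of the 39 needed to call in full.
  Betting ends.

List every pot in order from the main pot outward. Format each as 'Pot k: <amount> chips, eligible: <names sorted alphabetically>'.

Contributions: A=12, B=48, D=48
Folded: C, E
Pot levels (distinct totals of non-folded players): 12, 48
Layer 1-12: 12 each from A, B, D = 12*3 = 36 chips; eligible A, B, D
Layer 13-48: 36 each from B, D = 36*2 = 72 chips; eligible B, D

Pot 1: 36 chips, eligible: A, B, D
Pot 2: 72 chips, eligible: B, D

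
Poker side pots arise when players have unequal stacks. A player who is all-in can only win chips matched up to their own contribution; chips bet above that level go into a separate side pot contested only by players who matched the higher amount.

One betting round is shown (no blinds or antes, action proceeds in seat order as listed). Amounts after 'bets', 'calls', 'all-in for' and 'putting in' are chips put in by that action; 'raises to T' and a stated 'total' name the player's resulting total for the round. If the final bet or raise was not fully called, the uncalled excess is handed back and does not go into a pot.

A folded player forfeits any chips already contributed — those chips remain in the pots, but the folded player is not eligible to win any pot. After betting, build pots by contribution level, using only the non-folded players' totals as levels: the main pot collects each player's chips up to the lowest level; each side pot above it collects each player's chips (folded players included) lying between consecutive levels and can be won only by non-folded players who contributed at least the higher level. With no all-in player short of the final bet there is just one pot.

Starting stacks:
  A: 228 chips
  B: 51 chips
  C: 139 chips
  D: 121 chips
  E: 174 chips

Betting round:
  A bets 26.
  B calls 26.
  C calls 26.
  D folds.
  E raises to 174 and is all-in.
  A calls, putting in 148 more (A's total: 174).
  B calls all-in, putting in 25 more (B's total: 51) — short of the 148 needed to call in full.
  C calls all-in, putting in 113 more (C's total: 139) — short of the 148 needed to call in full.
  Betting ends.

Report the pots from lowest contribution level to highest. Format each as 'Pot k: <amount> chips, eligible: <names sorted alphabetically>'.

Contributions: A=174, B=51, C=139, E=174
Folded: D
Pot levels (distinct totals of non-folded players): 51, 139, 174
Layer 1-51: 51 each from A, B, C, E = 51*4 = 204 chips; eligible A, B, C, E
Layer 52-139: 88 each from A, C, E = 88*3 = 264 chips; eligible A, C, E
Layer 140-174: 35 each from A, E = 35*2 = 70 chips; eligible A, E

Pot 1: 204 chips, eligible: A, B, C, E
Pot 2: 264 chips, eligible: A, C, E
Pot 3: 70 chips, eligible: A, E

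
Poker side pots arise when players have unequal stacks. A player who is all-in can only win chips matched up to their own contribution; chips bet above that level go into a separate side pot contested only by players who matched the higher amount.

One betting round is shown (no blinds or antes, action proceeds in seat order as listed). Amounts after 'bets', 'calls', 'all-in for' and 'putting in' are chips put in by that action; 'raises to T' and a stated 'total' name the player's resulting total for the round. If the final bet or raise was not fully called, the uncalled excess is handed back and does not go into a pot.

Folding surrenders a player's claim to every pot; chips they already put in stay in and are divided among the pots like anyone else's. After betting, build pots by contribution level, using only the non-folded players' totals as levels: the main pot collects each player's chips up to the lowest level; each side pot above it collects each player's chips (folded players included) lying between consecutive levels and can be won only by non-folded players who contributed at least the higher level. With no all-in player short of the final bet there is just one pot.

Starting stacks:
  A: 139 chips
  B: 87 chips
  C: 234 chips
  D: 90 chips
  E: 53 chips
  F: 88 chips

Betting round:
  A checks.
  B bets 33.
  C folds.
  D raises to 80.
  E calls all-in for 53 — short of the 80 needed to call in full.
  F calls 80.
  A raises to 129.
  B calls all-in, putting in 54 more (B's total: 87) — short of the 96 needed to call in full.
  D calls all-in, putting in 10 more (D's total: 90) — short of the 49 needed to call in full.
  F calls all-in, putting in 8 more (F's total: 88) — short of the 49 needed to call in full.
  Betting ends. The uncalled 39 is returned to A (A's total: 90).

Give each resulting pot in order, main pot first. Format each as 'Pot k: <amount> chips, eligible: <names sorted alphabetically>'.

Pot 1: 265 chips, eligible: A, B, D, E, F
Pot 2: 136 chips, eligible: A, B, D, F
Pot 3: 3 chips, eligible: A, D, F
Pot 4: 4 chips, eligible: A, D

Derivation:
Contributions (after 39 returned to A): A=90, B=87, D=90, E=53, F=88
Folded: C
Pot levels (distinct totals of non-folded players): 53, 87, 88, 90
Layer 1-53: 53 each from A, B, D, E, F = 53*5 = 265 chips; eligible A, B, D, E, F
Layer 54-87: 34 each from A, B, D, F = 34*4 = 136 chips; eligible A, B, D, F
Layer 88-88: 1 each from A, D, F = 1*3 = 3 chips; eligible A, D, F
Layer 89-90: 2 each from A, D = 2*2 = 4 chips; eligible A, D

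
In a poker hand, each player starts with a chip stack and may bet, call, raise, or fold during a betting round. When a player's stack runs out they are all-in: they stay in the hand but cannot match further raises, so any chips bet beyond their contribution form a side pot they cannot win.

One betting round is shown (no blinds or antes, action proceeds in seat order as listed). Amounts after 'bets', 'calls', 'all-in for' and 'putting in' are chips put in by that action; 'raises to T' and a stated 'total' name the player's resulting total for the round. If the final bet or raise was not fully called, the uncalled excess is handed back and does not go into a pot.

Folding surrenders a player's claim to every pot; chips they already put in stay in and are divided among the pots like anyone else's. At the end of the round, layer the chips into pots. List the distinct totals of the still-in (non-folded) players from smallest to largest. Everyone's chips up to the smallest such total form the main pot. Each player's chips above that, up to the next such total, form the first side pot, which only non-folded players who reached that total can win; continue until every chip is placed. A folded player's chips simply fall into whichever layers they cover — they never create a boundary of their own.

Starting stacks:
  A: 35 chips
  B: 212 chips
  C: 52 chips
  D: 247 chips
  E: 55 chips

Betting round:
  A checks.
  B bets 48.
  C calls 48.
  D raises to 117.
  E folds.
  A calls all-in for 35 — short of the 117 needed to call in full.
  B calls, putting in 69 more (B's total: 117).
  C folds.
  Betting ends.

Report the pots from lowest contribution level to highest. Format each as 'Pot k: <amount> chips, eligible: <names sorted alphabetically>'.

Contributions: A=35, B=117, C=48, D=117
Folded: C, E
Pot levels (distinct totals of non-folded players): 35, 117
Layer 1-35: 35 each from A, B, C, D = 35*4 = 140 chips; eligible A, B, D
Layer 36-117: B 82 + C 13 + D 82 = 177 chips; eligible B, D

Pot 1: 140 chips, eligible: A, B, D
Pot 2: 177 chips, eligible: B, D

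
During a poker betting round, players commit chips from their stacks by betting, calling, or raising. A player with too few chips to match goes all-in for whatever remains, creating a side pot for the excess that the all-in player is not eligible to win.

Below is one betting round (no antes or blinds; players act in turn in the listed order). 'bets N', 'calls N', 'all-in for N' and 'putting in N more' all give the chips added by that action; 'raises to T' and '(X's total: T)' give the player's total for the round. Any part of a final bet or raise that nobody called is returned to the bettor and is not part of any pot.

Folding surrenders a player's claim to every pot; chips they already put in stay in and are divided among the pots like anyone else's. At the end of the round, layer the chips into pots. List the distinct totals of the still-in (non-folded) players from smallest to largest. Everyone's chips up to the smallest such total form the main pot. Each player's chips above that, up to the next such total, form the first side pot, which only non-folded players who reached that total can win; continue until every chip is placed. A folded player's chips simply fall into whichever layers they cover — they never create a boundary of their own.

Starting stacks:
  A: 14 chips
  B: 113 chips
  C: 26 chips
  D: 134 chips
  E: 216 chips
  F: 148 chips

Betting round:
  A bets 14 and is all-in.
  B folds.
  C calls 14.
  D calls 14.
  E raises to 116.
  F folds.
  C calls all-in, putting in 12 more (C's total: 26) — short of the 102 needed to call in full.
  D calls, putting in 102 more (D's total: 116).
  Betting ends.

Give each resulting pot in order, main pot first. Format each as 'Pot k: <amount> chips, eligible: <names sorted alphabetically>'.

Contributions: A=14, C=26, D=116, E=116
Folded: B, F
Pot levels (distinct totals of non-folded players): 14, 26, 116
Layer 1-14: 14 each from A, C, D, E = 14*4 = 56 chips; eligible A, C, D, E
Layer 15-26: 12 each from C, D, E = 12*3 = 36 chips; eligible C, D, E
Layer 27-116: 90 each from D, E = 90*2 = 180 chips; eligible D, E

Pot 1: 56 chips, eligible: A, C, D, E
Pot 2: 36 chips, eligible: C, D, E
Pot 3: 180 chips, eligible: D, E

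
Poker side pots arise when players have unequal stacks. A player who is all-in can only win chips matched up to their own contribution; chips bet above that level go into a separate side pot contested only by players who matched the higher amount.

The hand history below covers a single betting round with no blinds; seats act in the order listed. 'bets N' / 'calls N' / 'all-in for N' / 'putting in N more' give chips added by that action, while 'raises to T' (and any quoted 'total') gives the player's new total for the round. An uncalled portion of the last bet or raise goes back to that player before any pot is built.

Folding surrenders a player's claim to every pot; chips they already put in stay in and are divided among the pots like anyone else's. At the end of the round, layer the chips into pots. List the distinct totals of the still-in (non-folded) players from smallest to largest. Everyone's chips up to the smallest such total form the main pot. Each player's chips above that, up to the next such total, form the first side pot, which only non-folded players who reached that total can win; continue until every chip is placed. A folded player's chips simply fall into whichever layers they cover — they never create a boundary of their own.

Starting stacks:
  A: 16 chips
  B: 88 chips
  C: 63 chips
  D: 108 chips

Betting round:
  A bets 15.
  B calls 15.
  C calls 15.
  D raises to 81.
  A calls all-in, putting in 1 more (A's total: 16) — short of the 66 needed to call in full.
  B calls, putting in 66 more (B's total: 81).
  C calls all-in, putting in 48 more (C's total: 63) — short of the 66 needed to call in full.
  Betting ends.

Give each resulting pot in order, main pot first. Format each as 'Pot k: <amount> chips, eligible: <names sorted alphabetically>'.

Pot 1: 64 chips, eligible: A, B, C, D
Pot 2: 141 chips, eligible: B, C, D
Pot 3: 36 chips, eligible: B, D

Derivation:
Contributions: A=16, B=81, C=63, D=81
Pot levels (distinct totals of non-folded players): 16, 63, 81
Layer 1-16: 16 each from A, B, C, D = 16*4 = 64 chips; eligible A, B, C, D
Layer 17-63: 47 each from B, C, D = 47*3 = 141 chips; eligible B, C, D
Layer 64-81: 18 each from B, D = 18*2 = 36 chips; eligible B, D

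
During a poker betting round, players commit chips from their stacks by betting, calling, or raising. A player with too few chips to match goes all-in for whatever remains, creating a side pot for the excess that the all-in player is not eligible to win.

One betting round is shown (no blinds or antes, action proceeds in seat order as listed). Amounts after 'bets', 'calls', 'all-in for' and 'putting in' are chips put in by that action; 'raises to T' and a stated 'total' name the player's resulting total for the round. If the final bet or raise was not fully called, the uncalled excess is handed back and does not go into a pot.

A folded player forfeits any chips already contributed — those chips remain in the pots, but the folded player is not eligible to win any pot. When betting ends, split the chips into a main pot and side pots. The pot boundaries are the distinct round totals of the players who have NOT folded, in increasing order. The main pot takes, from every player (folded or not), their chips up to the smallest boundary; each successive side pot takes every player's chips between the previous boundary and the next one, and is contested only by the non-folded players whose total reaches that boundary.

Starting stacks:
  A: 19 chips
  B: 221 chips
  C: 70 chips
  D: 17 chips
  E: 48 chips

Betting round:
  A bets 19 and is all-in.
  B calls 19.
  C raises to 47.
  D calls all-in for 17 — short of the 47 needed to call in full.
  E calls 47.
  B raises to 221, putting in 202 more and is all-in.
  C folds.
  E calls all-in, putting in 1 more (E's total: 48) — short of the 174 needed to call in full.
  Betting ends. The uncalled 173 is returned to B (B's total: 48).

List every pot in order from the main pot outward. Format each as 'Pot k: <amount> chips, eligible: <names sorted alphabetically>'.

Pot 1: 85 chips, eligible: A, B, D, E
Pot 2: 8 chips, eligible: A, B, E
Pot 3: 86 chips, eligible: B, E

Derivation:
Contributions (after 173 returned to B): A=19, B=48, C=47, D=17, E=48
Folded: C
Pot levels (distinct totals of non-folded players): 17, 19, 48
Layer 1-17: 17 each from A, B, C, D, E = 17*5 = 85 chips; eligible A, B, D, E
Layer 18-19: 2 each from A, B, C, E = 2*4 = 8 chips; eligible A, B, E
Layer 20-48: B 29 + C 28 + E 29 = 86 chips; eligible B, E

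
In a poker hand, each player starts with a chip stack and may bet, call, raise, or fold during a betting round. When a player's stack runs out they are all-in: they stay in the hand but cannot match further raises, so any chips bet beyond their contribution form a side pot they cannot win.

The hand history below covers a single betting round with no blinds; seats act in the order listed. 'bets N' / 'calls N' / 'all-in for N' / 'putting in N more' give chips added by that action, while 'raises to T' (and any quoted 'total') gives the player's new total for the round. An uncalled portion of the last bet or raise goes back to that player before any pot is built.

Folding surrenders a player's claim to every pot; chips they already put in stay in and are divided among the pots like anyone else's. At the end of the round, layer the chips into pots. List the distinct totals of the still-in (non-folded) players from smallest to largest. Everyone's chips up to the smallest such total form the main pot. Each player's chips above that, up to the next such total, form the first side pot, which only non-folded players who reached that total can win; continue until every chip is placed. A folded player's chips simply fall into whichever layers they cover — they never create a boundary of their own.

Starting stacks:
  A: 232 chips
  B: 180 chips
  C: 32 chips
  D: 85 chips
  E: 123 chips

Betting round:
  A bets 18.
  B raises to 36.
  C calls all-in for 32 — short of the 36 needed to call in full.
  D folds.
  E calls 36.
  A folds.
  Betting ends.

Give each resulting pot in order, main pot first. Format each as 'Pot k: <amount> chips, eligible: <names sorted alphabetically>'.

Pot 1: 114 chips, eligible: B, C, E
Pot 2: 8 chips, eligible: B, E

Derivation:
Contributions: A=18, B=36, C=32, E=36
Folded: A, D
Pot levels (distinct totals of non-folded players): 32, 36
Layer 1-32: A 18 + B 32 + C 32 + E 32 = 114 chips; eligible B, C, E
Layer 33-36: 4 each from B, E = 4*2 = 8 chips; eligible B, E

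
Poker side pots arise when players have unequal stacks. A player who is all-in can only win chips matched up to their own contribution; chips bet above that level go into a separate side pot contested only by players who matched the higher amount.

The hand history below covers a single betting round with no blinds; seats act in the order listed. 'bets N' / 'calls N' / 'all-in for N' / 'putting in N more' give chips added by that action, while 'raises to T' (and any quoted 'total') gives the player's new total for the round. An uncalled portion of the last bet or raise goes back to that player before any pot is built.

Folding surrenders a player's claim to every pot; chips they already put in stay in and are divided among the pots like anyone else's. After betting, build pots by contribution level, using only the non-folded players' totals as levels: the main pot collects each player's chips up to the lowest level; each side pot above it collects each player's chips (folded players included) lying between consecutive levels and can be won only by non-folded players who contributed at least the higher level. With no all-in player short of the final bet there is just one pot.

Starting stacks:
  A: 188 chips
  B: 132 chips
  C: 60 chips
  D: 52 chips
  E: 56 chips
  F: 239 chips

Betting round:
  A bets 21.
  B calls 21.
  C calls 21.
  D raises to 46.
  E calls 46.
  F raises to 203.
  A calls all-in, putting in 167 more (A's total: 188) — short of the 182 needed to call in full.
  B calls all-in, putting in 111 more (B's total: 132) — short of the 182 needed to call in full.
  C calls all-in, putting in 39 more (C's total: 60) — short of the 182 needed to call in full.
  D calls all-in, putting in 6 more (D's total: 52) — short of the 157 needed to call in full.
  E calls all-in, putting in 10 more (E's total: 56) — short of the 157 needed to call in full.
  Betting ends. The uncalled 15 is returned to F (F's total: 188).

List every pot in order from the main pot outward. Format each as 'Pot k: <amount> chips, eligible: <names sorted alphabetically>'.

Pot 1: 312 chips, eligible: A, B, C, D, E, F
Pot 2: 20 chips, eligible: A, B, C, E, F
Pot 3: 16 chips, eligible: A, B, C, F
Pot 4: 216 chips, eligible: A, B, F
Pot 5: 112 chips, eligible: A, F

Derivation:
Contributions (after 15 returned to F): A=188, B=132, C=60, D=52, E=56, F=188
Pot levels (distinct totals of non-folded players): 52, 56, 60, 132, 188
Layer 1-52: 52 each from A, B, C, D, E, F = 52*6 = 312 chips; eligible A, B, C, D, E, F
Layer 53-56: 4 each from A, B, C, E, F = 4*5 = 20 chips; eligible A, B, C, E, F
Layer 57-60: 4 each from A, B, C, F = 4*4 = 16 chips; eligible A, B, C, F
Layer 61-132: 72 each from A, B, F = 72*3 = 216 chips; eligible A, B, F
Layer 133-188: 56 each from A, F = 56*2 = 112 chips; eligible A, F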